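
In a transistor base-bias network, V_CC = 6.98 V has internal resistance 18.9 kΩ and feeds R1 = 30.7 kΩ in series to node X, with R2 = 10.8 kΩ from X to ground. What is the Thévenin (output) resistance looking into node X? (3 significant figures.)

R_th ≈ 8.87 kΩ

R1' = 18.9 + 30.7 = 49.60 kΩ (source resistance + R1).
Looking into X with the source shorted: R_th = R1'·R2/(R1'+R2) = 49.60 × 10.8/60.40 = 8.869 kΩ.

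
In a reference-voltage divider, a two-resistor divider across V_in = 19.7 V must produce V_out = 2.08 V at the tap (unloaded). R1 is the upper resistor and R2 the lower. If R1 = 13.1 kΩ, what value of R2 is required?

V_out/V_in = R2/(R1+R2) = 0.1056.
R2 = R1 · 0.1056/(1 − 0.1056) = 1.546 kΩ.

R2 ≈ 1.55 kΩ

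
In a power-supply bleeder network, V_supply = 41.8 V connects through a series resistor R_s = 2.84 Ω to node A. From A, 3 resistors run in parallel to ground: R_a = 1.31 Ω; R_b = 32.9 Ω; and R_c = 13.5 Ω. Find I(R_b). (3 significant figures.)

Equivalent of the parallel group: R_p = 1.152 Ω.
Node voltage V_A = V_supply · R_p/(R_s + R_p) = 41.8 × 0.2886 = 12.06 V.
I(R_b) = V_A / R_b = 12.06/32.9 = 0.3667 A.
(Check via current divider: I_total = 10.47 A; share G_k/ΣG = 0.03502 → same result.)

I ≈ 0.367 A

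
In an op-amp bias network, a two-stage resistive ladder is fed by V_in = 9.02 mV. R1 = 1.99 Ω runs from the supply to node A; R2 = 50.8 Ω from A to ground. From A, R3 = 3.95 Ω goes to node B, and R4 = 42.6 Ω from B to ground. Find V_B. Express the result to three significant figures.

V_B ≈ 7.63 mV

The second stage (R3 + R4 = 46.55 Ω) loads node A in parallel with R2.
Effective lower resistance at A: R2 ‖ 46.55 = 24.29 Ω.
First divider: V_A = V_in · 24.29/(1.99 + 24.29) = 8.337 mV.
V_B = V_A × 0.9151 = 7.630 mV.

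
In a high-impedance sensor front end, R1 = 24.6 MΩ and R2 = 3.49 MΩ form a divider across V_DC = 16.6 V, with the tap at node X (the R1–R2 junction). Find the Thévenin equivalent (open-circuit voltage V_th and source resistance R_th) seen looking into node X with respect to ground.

With X open, the divider is unloaded: V_th = 16.6 × 3.49/28.09 = 2.062 V.
Looking into X with the source shorted: R_th = R1·R2/(R1+R2) = 24.60 × 3.49/28.09 = 3.056 MΩ.

V_th ≈ 2.06 V, R_th ≈ 3.06 MΩ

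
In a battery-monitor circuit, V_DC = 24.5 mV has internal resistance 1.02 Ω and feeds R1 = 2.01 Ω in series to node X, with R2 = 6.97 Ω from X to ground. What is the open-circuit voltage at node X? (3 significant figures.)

R1' = 1.02 + 2.01 = 3.030 Ω (source resistance + R1).
With X open, the divider is unloaded: V_th = 24.5 × 6.97/10.00 = 17.08 mV.

V_th ≈ 17.1 mV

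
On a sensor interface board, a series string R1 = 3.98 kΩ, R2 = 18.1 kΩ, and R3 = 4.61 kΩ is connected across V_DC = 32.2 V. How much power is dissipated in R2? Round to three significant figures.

P ≈ 26.3 mW

The common current is I = 32.2/26.69 = 1.206 mA.
P(R2) = I²·R2 = (1.206)² × 18.1 = 26.34 mW.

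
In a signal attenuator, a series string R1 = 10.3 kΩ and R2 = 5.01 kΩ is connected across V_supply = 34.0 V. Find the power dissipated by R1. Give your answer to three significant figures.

P ≈ 50.8 mW

ΣR = 15.31 kΩ → I = 34.0/15.31 = 2.221 mA.
P(R1) = I²·R1 = (2.221)² × 10.3 = 50.80 mW.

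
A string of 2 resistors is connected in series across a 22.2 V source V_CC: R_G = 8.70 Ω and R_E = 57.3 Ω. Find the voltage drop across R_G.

Series total: ΣR = 8.70 + 57.3 = 66.00 Ω.
V = V_CC · R/ΣR = 22.2 × 0.1318 = 2.926 V.

V ≈ 2.93 V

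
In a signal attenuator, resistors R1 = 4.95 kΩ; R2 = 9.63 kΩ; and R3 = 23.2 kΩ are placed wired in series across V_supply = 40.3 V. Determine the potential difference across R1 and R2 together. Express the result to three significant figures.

V ≈ 15.6 V

Series total: ΣR = 4.95 + 9.63 + 23.2 = 37.78 kΩ.
R_{R1..R2} = 4.95 + 9.63 = 14.58 kΩ.
V = V_supply · R/ΣR = 40.3 × 0.3859 = 15.55 V.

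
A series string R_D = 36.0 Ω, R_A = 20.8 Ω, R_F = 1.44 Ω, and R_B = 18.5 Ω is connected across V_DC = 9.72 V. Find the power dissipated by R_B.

Series current I = V_DC/ΣR = 9.72/76.74 = 0.1267 A.
V(R_B) = I·R = 2.343 V; P = V·I = 2.343 × 0.1267 = 0.2968 W.

P ≈ 0.297 W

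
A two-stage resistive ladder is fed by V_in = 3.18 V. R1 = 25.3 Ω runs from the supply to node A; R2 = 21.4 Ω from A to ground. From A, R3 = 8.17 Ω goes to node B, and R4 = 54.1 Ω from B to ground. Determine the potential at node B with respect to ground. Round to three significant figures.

Node A sees R2 in parallel with the series input of stage 2, R3 + R4 = 62.27 Ω.
R2 ‖ (R3+R4) = 15.93 Ω.
V_A = 3.18 × 15.93/(25.3 + 15.93) = 1.228 V.
Then the unloaded second divider: V_B = V_A × R4/(R3+R4) = 1.228 × 0.8688 = 1.067 V.

V_B ≈ 1.07 V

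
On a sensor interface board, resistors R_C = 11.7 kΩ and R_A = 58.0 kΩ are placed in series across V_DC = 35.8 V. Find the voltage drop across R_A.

V ≈ 29.8 V

Series total: ΣR = 11.7 + 58.0 = 69.70 kΩ.
Voltage divider: V = V_DC · (58.00 / 69.70) = 35.8 × 0.8321 = 29.79 V.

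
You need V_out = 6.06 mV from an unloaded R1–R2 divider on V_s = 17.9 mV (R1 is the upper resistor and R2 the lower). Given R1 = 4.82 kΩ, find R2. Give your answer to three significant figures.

The divider ratio is R2/(R1+R2) = 6.06/17.9 = 0.3385.
Rearranging, R2 = R1·k/(1−k) = 4.82 × 0.5118 = 2.467 kΩ.

R2 ≈ 2.47 kΩ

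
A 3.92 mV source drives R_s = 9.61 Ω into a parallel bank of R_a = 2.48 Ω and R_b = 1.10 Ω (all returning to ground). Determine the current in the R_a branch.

Equivalent of the parallel group: R_p = 0.7620 Ω.
Node voltage V_A = V_in · R_p/(R_s + R_p) = 3.92 × 0.07347 = 0.2880 mV.
I(R_a) = V_A / R_a = 0.2880/2.48 = 0.1161 mA.

I ≈ 0.116 mA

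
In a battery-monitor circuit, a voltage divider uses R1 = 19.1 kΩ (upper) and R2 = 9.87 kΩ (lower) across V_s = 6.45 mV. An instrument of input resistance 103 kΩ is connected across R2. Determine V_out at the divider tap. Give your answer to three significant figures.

V_out ≈ 2.07 mV

The load sits in parallel with R2, giving an effective lower resistance R2' = R2·R_L/(R2+R_L) = 9.007 kΩ.
Then V_out = V_s · R2'/(R1 + R2') = 6.45 × 9.007/28.11 = 2.067 mV.
(Unloaded it would be 2.20 mV; the load pulls it down.)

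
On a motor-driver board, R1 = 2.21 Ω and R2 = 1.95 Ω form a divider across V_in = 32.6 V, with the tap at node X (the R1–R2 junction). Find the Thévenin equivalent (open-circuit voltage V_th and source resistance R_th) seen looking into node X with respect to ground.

V_th ≈ 15.3 V, R_th ≈ 1.04 Ω

Open-circuit (no load on X): V_th = V_in · R2/(R1 + R2) = 32.6 × 1.95/(2.210 + 1.95) = 15.28 V.
Zeroing V_in shorts the top of R1 to ground, so R_th = R1 ‖ R2 = 1.036 Ω.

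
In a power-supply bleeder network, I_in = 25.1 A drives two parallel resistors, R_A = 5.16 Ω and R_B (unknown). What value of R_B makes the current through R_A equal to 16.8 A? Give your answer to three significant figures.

In a two-way split, I_A/I_in = R_B/(R_A + R_B).
With f = 0.6693, R_B = R_A · f/(1−f) = 5.16 × 2.024 = 10.44 Ω.

R_B ≈ 10.4 Ω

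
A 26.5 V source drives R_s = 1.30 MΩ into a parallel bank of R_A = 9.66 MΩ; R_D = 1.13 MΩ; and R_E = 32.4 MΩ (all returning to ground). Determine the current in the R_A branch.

I ≈ 1.18 µA

Parallel bank: R_p = 1/(1/9.66 + 1/1.13 + 1/32.4) = 0.9810 MΩ.
V_A by voltage divider: V_A = 26.5 × 0.9810/(1.30 + 0.9810) = 11.40 V.
I(R_A) = V_A / R_A = 11.40/9.66 = 1.180 µA.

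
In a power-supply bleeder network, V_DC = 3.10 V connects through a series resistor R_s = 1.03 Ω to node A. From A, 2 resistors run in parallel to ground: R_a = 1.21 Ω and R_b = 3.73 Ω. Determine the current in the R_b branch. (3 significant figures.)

Combine the parallel branches: R_p = (1/1.21 + 1/3.73)⁻¹ = 0.9136 Ω.
V_A by voltage divider: V_A = 3.10 × 0.9136/(1.03 + 0.9136) = 1.457 V.
Branch current I = V_A/R_b = 1.457/3.73 = 0.3907 A.
(Equivalently: I_total = 1.595 A, then current-divider fraction G_k/ΣG = 0.2449.)

I ≈ 0.391 A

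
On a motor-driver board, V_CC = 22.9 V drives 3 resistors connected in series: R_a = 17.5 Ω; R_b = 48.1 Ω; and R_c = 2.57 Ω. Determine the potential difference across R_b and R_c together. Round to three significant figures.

V ≈ 17.0 V

ΣR = 17.5 + 48.1 + 2.57 = 68.17 Ω.
R_{R_b..R_c} = 48.1 + 2.57 = 50.67 Ω.
By the voltage-divider rule, V = 22.9 × 50.67/68.17 = 17.02 V.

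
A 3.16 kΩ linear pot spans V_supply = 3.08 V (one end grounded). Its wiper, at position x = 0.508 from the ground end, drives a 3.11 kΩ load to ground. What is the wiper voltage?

The pot divides into 1.555 kΩ above the wiper and 1.605 kΩ below.
(x·R_p) ‖ R_L = 1.059 kΩ.
Then V_out = V_supply · 1.059/(1.555 + 1.059) = 1.248 V.

V_out ≈ 1.25 V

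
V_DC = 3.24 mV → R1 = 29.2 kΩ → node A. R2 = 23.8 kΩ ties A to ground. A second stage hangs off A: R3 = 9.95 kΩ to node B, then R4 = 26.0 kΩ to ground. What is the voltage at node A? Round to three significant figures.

The second stage (R3 + R4 = 35.95 kΩ) loads node A in parallel with R2.
Effective lower resistance at A: R2 ‖ 35.95 = 14.32 kΩ.
First divider: V_A = V_DC · 14.32/(29.2 + 14.32) = 1.066 mV.

V_A ≈ 1.07 mV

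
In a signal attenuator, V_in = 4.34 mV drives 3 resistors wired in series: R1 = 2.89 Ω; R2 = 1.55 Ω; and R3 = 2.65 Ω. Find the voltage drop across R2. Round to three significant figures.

Series total: ΣR = 2.89 + 1.55 + 2.65 = 7.090 Ω.
By the voltage-divider rule, V = 4.34 × 1.550/7.090 = 0.9488 mV.

V ≈ 0.949 mV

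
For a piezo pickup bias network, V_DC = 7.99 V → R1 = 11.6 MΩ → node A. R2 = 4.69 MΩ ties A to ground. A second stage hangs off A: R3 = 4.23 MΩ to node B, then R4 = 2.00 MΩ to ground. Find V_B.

V_B ≈ 0.481 V

Node A sees R2 in parallel with the series input of stage 2, R3 + R4 = 6.230 MΩ.
Effective lower resistance at A: R2 ‖ 6.230 = 2.676 MΩ.
So V_A = 7.99 × 0.1874 = 1.498 V.
Then the unloaded second divider: V_B = V_A × R4/(R3+R4) = 1.498 × 0.3210 = 0.4808 V.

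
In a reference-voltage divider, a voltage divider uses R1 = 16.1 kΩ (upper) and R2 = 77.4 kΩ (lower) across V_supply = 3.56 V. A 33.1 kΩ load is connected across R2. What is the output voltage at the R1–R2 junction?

V_out ≈ 2.10 V

The load sits in parallel with R2, giving an effective lower resistance R2' = R2·R_L/(R2+R_L) = 23.18 kΩ.
Voltage divider with the loaded lower leg: V_out = 3.56 × 23.18/(16.1 + 23.18) = 3.56 × 0.5902 = 2.101 V.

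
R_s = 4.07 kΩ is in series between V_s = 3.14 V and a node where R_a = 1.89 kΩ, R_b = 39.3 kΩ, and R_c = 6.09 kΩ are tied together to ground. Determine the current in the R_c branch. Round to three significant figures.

I ≈ 0.131 mA

Parallel bank: R_p = 1/(1/1.89 + 1/39.3 + 1/6.09) = 1.391 kΩ.
V_A = 3.14 × 1.391/5.461 = 0.7999 V.
I(R_c) = V_A / R_c = 0.7999/6.09 = 0.1314 mA.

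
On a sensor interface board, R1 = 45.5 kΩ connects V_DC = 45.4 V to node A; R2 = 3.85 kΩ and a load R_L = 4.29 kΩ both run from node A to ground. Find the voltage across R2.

V_out ≈ 1.94 V

R2 ‖ R_L = (3.85 × 4.29)/(3.85 + 4.29) = 2.029 kΩ.
Then V_out = V_DC · R2'/(R1 + R2') = 45.4 × 2.029/47.53 = 1.938 V.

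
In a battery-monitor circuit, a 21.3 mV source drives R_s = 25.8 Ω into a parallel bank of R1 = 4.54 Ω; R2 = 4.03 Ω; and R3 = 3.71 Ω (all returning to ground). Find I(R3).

I ≈ 0.287 mA

Combine the parallel branches: R_p = (1/4.54 + 1/4.03 + 1/3.71)⁻¹ = 1.355 Ω.
V_A by voltage divider: V_A = 21.3 × 1.355/(25.8 + 1.355) = 1.063 mV.
I(R3) = V_A / R3 = 1.063/3.71 = 0.2865 mA.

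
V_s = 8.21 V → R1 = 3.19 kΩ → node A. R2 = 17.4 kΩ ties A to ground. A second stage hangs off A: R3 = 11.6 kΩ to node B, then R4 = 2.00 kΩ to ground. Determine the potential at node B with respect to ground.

V_B ≈ 0.852 V

The second stage (R3 + R4 = 13.60 kΩ) loads node A in parallel with R2.
R2 ‖ (R3+R4) = 7.634 kΩ.
First divider: V_A = V_s · 7.634/(3.19 + 7.634) = 5.790 V.
Stage 2 is unloaded, so V_B = V_A · R4/(R3+R4) = 5.790 × 2.00/13.60 = 0.8515 V.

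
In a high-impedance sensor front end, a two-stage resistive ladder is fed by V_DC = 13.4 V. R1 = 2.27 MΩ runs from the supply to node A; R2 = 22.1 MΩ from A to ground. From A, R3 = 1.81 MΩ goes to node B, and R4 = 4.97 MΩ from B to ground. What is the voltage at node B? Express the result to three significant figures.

Looking into the second stage from A: R3 + R4 = 6.780 MΩ appears in parallel with R2.
R2 ‖ (R3+R4) = 5.188 MΩ.
V_A = 13.4 × 5.188/(2.27 + 5.188) = 9.322 V.
V_B = V_A × 0.7330 = 6.833 V.

V_B ≈ 6.83 V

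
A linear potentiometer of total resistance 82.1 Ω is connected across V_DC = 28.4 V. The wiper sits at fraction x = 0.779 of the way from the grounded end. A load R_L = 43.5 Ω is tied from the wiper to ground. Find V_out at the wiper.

The pot divides into 18.14 Ω above the wiper and 63.96 Ω below.
R_L loads the lower segment: effective lower R = 25.89 Ω.
Loaded-divider output: V_out = 28.4 × 0.5880 = 16.70 V.

V_out ≈ 16.7 V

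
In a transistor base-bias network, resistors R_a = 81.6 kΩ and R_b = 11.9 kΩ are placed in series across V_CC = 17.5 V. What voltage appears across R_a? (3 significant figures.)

V ≈ 15.3 V

Series total: ΣR = 81.6 + 11.9 = 93.50 kΩ.
By the voltage-divider rule, V = 17.5 × 81.60/93.50 = 15.27 V.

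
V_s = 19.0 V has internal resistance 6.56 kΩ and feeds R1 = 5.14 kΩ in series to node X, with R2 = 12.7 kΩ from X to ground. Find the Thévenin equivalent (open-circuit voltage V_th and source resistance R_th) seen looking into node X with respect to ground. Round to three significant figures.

R1' = 6.56 + 5.14 = 11.70 kΩ (source resistance + R1).
V_th is the unloaded tap voltage: V_s · R2/(R1'+R2) = 19.0 × 0.5205 = 9.889 V.
Zeroing V_s shorts the top of R1' to ground, so R_th = R1' ‖ R2 = 6.090 kΩ.

V_th ≈ 9.89 V, R_th ≈ 6.09 kΩ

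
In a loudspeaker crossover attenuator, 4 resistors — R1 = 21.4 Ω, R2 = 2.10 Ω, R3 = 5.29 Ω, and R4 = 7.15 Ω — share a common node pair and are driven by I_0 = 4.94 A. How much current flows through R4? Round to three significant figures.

ΣG = 1/21.4 + 1/2.10 + 1/5.29 + 1/7.15 = 0.8518.
Current divider: I(R4) = I_0 · G_k/ΣG = 4.94 × (0.1399/0.8518) = 4.94 × 0.1642 = 0.8111 A.

I ≈ 0.811 A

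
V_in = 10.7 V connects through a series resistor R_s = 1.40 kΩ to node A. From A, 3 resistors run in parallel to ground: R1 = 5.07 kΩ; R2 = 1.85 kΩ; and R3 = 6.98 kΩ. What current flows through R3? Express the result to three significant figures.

Parallel bank: R_p = 1/(1/5.07 + 1/1.85 + 1/6.98) = 1.135 kΩ.
V_A by voltage divider: V_A = 10.7 × 1.135/(1.40 + 1.135) = 4.791 V.
Branch current I = V_A/R3 = 4.791/6.98 = 0.6864 mA.

I ≈ 0.686 mA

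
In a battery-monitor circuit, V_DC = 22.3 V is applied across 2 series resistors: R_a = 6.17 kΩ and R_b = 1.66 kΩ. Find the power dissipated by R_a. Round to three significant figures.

The common current is I = 22.3/7.830 = 2.848 mA.
P(R_a) = I²·R_a = (2.848)² × 6.17 = 50.05 mW.

P ≈ 50.0 mW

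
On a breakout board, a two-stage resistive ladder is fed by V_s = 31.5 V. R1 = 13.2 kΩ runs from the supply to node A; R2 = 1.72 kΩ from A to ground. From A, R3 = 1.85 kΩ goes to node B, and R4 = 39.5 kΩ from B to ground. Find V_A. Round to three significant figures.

Looking into the second stage from A: R3 + R4 = 41.35 kΩ appears in parallel with R2.
R2 ‖ (R3+R4) = 1.651 kΩ.
V_A = 31.5 × 1.651/(13.2 + 1.651) = 3.502 V.

V_A ≈ 3.50 V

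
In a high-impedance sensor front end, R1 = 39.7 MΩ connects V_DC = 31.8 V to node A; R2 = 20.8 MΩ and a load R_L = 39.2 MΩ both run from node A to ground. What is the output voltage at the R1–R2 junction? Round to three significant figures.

The load sits in parallel with R2, giving an effective lower resistance R2' = R2·R_L/(R2+R_L) = 13.59 MΩ.
Then V_out = V_DC · R2'/(R1 + R2') = 31.8 × 13.59/53.29 = 8.109 V.

V_out ≈ 8.11 V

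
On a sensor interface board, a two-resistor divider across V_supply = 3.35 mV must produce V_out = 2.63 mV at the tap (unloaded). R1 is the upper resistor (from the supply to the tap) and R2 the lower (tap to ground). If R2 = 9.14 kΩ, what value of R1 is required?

R1 ≈ 2.50 kΩ

V_out/V_supply = R2/(R1+R2) = 0.7851.
So R1 = R2 · (V_supply/V_out − 1) = 9.14 × (3.35/2.63 − 1) = 9.14 × 0.2738 = 2.502 kΩ.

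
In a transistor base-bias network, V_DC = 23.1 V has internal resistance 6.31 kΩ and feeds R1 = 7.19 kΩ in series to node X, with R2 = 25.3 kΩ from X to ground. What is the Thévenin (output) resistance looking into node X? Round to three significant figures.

R_th ≈ 8.80 kΩ

R1' = 6.31 + 7.19 = 13.50 kΩ (source resistance + R1).
With V_DC suppressed (replaced by a short), R_th = R1' ‖ R2 = (13.50 × 25.3)/(13.50 + 25.3) = 8.803 kΩ.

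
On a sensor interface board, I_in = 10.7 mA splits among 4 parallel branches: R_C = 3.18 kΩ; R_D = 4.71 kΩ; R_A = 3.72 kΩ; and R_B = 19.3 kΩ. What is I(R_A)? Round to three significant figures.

Conductances: ΣG = 1/3.18 + 1/4.71 + 1/3.72 + 1/19.3 = 0.8474 (1/kΩ).
By the current-divider rule, I = I_in · G_k/ΣG = 10.7 × 0.3172 = 3.394 mA.

I ≈ 3.39 mA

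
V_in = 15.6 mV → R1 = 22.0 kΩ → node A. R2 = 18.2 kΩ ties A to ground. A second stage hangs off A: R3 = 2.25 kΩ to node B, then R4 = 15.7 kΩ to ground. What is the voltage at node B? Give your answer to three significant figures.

Node A sees R2 in parallel with the series input of stage 2, R3 + R4 = 17.95 kΩ.
R2 ‖ (R3+R4) = 9.037 kΩ.
First divider: V_A = V_in · 9.037/(22.0 + 9.037) = 4.542 mV.
Stage 2 is unloaded, so V_B = V_A · R4/(R3+R4) = 4.542 × 15.7/17.95 = 3.973 mV.

V_B ≈ 3.97 mV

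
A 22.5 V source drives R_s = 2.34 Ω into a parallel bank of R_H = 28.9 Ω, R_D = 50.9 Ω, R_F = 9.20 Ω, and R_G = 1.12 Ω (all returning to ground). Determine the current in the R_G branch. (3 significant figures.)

I ≈ 5.79 A

Equivalent of the parallel group: R_p = 0.9471 Ω.
V_A = 22.5 × 0.9471/3.287 = 6.483 V.
Branch current I = V_A/R_G = 6.483/1.12 = 5.788 A.
(Check via current divider: I_total = 6.845 A; share G_k/ΣG = 0.8457 → same result.)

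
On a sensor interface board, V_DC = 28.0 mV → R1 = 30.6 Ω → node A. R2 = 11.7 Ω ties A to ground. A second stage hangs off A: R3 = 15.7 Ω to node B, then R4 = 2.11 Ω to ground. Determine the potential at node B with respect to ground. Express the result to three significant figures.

The second stage (R3 + R4 = 17.81 Ω) loads node A in parallel with R2.
R2 ‖ (R3+R4) = 7.061 Ω.
V_A = 28.0 × 7.061/(30.6 + 7.061) = 5.250 mV.
Stage 2 is unloaded, so V_B = V_A · R4/(R3+R4) = 5.250 × 2.11/17.81 = 0.6220 mV.

V_B ≈ 0.622 mV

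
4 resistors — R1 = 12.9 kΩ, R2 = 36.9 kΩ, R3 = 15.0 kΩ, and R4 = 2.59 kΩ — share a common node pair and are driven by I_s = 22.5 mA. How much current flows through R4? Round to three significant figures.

I ≈ 15.6 mA

ΣG = 1/12.9 + 1/36.9 + 1/15.0 + 1/2.59 = 0.5574.
R4 takes the fraction G_k/ΣG = 0.3861/0.5574 = 0.6927, so I = 22.5 × 0.6927 = 15.59 mA.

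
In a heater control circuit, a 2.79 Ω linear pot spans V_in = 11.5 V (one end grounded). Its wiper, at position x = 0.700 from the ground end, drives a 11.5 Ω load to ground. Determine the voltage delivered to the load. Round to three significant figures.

V_out ≈ 7.66 V

Lower segment x·R_p = 1.953 Ω; upper segment (1−x)·R_p = 0.8370 Ω.
R_L loads the lower segment: effective lower R = 1.669 Ω.
Loaded-divider output: V_out = 11.5 × 0.6661 = 7.660 V.
(Unloaded: V_out = x·V_in = 8.05 V.)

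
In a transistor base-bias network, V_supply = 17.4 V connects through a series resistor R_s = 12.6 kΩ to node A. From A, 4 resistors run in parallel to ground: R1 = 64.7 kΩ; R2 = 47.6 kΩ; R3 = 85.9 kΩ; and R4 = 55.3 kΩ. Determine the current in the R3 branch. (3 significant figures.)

Equivalent of the parallel group: R_p = 15.11 kΩ.
Node voltage V_A = V_supply · R_p/(R_s + R_p) = 17.4 × 0.5453 = 9.488 V.
I(R3) = V_A / R3 = 9.488/85.9 = 0.1104 mA.

I ≈ 0.110 mA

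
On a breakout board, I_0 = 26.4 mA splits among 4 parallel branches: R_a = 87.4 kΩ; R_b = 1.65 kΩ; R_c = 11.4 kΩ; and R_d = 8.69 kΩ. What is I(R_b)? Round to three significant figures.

Total conductance ΣG = 1/87.4 + 1/1.65 + 1/11.4 + 1/8.69 = 0.8203 (units of 1/kΩ).
By the current-divider rule, I = I_0 · G_k/ΣG = 26.4 × 0.7388 = 19.51 mA.

I ≈ 19.5 mA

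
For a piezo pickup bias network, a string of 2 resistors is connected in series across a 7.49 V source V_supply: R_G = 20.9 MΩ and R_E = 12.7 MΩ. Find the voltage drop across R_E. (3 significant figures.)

ΣR = 20.9 + 12.7 = 33.60 MΩ.
Voltage divider: V = V_supply · (12.70 / 33.60) = 7.49 × 0.3780 = 2.831 V.

V ≈ 2.83 V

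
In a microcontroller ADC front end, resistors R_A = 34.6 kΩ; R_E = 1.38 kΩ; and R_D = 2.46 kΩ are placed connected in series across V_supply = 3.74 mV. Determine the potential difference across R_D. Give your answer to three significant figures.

ΣR = 34.6 + 1.38 + 2.46 = 38.44 kΩ.
Voltage divider: V = V_supply · (2.460 / 38.44) = 3.74 × 0.06400 = 0.2393 mV.

V ≈ 0.239 mV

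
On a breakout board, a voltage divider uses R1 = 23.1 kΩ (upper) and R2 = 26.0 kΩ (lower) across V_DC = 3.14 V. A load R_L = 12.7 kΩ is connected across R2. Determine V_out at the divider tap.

V_out ≈ 0.847 V

R2 ‖ R_L = (26.0 × 12.7)/(26.0 + 12.7) = 8.532 kΩ.
Now apply the divider: V_out = 3.14 × 0.2697 = 0.8470 V.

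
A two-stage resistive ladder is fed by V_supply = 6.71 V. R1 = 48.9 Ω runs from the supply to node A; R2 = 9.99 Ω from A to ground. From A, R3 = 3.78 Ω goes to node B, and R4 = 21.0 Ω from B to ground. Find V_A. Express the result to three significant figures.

V_A ≈ 0.853 V

The second stage (R3 + R4 = 24.78 Ω) loads node A in parallel with R2.
R2 ‖ (R3+R4) = 7.120 Ω.
V_A = 6.71 × 7.120/(48.9 + 7.120) = 0.8528 V.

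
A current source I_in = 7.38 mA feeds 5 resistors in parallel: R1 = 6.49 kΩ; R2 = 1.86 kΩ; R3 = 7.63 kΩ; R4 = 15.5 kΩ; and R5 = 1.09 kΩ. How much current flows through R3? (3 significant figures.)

ΣG = 1/6.49 + 1/1.86 + 1/7.63 + 1/15.5 + 1/1.09 = 1.805.
By the current-divider rule, I = I_in · G_k/ΣG = 7.38 × 0.07262 = 0.5359 mA.

I ≈ 0.536 mA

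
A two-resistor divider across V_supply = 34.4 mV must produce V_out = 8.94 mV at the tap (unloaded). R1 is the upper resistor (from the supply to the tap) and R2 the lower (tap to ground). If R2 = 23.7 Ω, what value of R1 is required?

R1 ≈ 67.5 Ω

Required fraction k = V_out/V_supply = 0.2599.
So R1 = R2 · (V_supply/V_out − 1) = 23.7 × (34.4/8.94 − 1) = 23.7 × 2.848 = 67.49 Ω.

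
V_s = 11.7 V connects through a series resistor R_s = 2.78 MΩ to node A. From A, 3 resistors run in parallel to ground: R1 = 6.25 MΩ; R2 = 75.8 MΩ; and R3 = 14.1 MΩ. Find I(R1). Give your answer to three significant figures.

Combine the parallel branches: R_p = (1/6.25 + 1/75.8 + 1/14.1)⁻¹ = 4.096 MΩ.
V_A = 11.7 × 4.096/6.876 = 6.970 V.
I(R1) = V_A / R1 = 6.970/6.25 = 1.115 µA.

I ≈ 1.12 µA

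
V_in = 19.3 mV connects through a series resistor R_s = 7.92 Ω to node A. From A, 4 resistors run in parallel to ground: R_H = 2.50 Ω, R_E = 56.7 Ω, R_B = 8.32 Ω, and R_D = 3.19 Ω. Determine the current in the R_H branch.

Combine the parallel branches: R_p = (1/2.50 + 1/56.7 + 1/8.32 + 1/3.19)⁻¹ = 1.175 Ω.
V_A by voltage divider: V_A = 19.3 × 1.175/(7.92 + 1.175) = 2.493 mV.
Branch current I = V_A/R_H = 2.493/2.50 = 0.9971 mA.

I ≈ 0.997 mA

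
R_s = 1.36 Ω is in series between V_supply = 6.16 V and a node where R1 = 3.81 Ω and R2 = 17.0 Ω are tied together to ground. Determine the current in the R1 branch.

Combine the parallel branches: R_p = (1/3.81 + 1/17.0)⁻¹ = 3.112 Ω.
Node voltage V_A = V_supply · R_p/(R_s + R_p) = 6.16 × 0.6959 = 4.287 V.
Branch current I = V_A/R1 = 4.287/3.81 = 1.125 A.

I ≈ 1.13 A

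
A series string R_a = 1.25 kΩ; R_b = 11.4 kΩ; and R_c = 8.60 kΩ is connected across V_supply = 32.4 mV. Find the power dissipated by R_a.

P ≈ 2.91 nW

The common current is I = 32.4/21.25 = 1.525 µA.
V(R_a) = I·R = 1.906 mV; P = V·I = 1.906 × 1.525 = 2.906 nW.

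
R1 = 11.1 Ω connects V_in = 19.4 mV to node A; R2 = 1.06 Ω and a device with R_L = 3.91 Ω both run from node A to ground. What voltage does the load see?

V_out ≈ 1.36 mV

First combine the lower leg with the load: R2 ‖ R_L = 0.8339 Ω.
Voltage divider with the loaded lower leg: V_out = 19.4 × 0.8339/(11.1 + 0.8339) = 19.4 × 0.06988 = 1.356 mV.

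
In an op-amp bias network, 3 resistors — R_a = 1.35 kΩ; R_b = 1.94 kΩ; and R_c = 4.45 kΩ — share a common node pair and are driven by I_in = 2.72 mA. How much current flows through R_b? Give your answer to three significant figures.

Total conductance ΣG = 1/1.35 + 1/1.94 + 1/4.45 = 1.481 (units of 1/kΩ).
By the current-divider rule, I = I_in · G_k/ΣG = 2.72 × 0.3481 = 0.9467 mA.

I ≈ 0.947 mA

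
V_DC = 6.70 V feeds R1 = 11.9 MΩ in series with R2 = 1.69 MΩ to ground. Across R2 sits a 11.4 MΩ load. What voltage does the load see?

V_out ≈ 0.737 V

First combine the lower leg with the load: R2 ‖ R_L = 1.472 MΩ.
Then V_out = V_DC · R2'/(R1 + R2') = 6.70 × 1.472/13.37 = 0.7375 V.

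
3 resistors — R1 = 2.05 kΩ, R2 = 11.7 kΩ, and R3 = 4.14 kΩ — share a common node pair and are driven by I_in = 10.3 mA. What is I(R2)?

ΣG = 1/2.05 + 1/11.7 + 1/4.14 = 0.8148.
By the current-divider rule, I = I_in · G_k/ΣG = 10.3 × 0.1049 = 1.080 mA.

I ≈ 1.08 mA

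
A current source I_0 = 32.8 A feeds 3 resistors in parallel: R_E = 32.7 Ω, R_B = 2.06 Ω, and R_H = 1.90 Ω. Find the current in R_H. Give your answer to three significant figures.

ΣG = 1/32.7 + 1/2.06 + 1/1.90 = 1.042.
R_H takes the fraction G_k/ΣG = 0.5263/1.042 = 0.5049, so I = 32.8 × 0.5049 = 16.56 A.

I ≈ 16.6 A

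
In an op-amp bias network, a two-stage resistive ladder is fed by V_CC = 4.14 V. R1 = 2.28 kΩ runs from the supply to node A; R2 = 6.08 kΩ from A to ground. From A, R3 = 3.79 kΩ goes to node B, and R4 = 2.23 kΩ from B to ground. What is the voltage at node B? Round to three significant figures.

V_B ≈ 0.874 V

Node A sees R2 in parallel with the series input of stage 2, R3 + R4 = 6.020 kΩ.
R2 ‖ (R3+R4) = 3.025 kΩ.
V_A = 4.14 × 3.025/(2.28 + 3.025) = 2.361 V.
Then the unloaded second divider: V_B = V_A × R4/(R3+R4) = 2.361 × 0.3704 = 0.8745 V.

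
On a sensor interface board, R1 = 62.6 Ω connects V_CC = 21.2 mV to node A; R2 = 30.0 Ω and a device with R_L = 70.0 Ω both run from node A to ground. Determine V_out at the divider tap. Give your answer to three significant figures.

First combine the lower leg with the load: R2 ‖ R_L = 21.00 Ω.
Then V_out = V_CC · R2'/(R1 + R2') = 21.2 × 21.00/83.60 = 5.325 mV.

V_out ≈ 5.33 mV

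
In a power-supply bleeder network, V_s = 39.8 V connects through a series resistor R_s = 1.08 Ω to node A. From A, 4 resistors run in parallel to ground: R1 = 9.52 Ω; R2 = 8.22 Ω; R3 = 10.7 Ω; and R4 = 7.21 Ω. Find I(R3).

I ≈ 2.49 A

Combine the parallel branches: R_p = (1/9.52 + 1/8.22 + 1/10.7 + 1/7.21)⁻¹ = 2.179 Ω.
V_A = 39.8 × 2.179/3.259 = 26.61 V.
Branch current I = V_A/R3 = 26.61/10.7 = 2.487 A.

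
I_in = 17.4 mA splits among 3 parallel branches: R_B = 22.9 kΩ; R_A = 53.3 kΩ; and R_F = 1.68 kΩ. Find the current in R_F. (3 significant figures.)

Total conductance ΣG = 1/22.9 + 1/53.3 + 1/1.68 = 0.6577 (units of 1/kΩ).
Current divider: I(R_F) = I_in · G_k/ΣG = 17.4 × (0.5952/0.6577) = 17.4 × 0.9051 = 15.75 mA.

I ≈ 15.7 mA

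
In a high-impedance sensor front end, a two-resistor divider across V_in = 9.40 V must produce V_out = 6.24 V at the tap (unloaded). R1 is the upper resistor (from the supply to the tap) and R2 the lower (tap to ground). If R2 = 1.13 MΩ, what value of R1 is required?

Required fraction k = V_out/V_in = 0.6638.
R1 = R2·(1/k − 1) = 1.13 × 0.5064 = 0.5722 MΩ.

R1 ≈ 0.572 MΩ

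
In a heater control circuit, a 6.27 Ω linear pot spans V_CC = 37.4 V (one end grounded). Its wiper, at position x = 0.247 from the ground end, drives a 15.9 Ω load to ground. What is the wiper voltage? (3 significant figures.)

V_out ≈ 8.61 V

Split the track: R_lower = x·R_p = 1.549 Ω, R_upper = (1−x)·R_p = 4.721 Ω.
Lower segment in parallel with the load: 1.549 ‖ 15.9 = 1.411 Ω.
Then V_out = V_CC · 1.411/(4.721 + 1.411) = 8.607 V.
(Unloaded: V_out = x·V_CC = 9.24 V.)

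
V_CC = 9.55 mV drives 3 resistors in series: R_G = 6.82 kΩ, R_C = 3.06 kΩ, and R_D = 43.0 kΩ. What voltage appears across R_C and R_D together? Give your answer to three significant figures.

ΣR = 6.82 + 3.06 + 43.0 = 52.88 kΩ.
R_{R_C..R_D} = 3.06 + 43.0 = 46.06 kΩ.
By the voltage-divider rule, V = 9.55 × 46.06/52.88 = 8.318 mV.

V ≈ 8.32 mV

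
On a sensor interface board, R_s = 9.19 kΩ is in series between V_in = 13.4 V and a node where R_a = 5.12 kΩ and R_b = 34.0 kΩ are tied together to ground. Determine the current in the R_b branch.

I ≈ 0.129 mA

Parallel bank: R_p = 1/(1/5.12 + 1/34.0) = 4.450 kΩ.
V_A by voltage divider: V_A = 13.4 × 4.450/(9.19 + 4.450) = 4.372 V.
I(R_b) = V_A / R_b = 4.372/34.0 = 0.1286 mA.
(Check via current divider: I_total = 0.9824 mA; share G_k/ΣG = 0.1309 → same result.)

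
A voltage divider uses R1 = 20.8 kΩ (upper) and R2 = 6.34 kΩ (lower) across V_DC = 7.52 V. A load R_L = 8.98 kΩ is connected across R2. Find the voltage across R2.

V_out ≈ 1.14 V

The load sits in parallel with R2, giving an effective lower resistance R2' = R2·R_L/(R2+R_L) = 3.716 kΩ.
Now apply the divider: V_out = 7.52 × 0.1516 = 1.140 V.
(Unloaded it would be 1.76 V; the load pulls it down.)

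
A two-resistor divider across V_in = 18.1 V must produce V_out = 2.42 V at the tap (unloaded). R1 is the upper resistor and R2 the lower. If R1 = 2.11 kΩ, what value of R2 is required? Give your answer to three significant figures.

Required fraction k = V_out/V_in = 0.1337.
So R2 = R1 · V_out/(V_in − V_out) = 2.11 × 2.42/(18.1 − 2.42) = 2.11 × 0.1543 = 0.3257 kΩ.

R2 ≈ 0.326 kΩ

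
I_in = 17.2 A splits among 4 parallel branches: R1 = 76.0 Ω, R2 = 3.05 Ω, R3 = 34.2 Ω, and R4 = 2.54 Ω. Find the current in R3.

Conductances: ΣG = 1/76.0 + 1/3.05 + 1/34.2 + 1/2.54 = 0.7640 (1/Ω).
R3 takes the fraction G_k/ΣG = 0.02924/0.7640 = 0.03827, so I = 17.2 × 0.03827 = 0.6583 A.

I ≈ 0.658 A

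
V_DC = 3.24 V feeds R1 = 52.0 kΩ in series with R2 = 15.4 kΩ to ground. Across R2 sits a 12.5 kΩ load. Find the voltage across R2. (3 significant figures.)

V_out ≈ 0.380 V

R2 ‖ R_L = (15.4 × 12.5)/(15.4 + 12.5) = 6.900 kΩ.
Now apply the divider: V_out = 3.24 × 0.1171 = 0.3795 V.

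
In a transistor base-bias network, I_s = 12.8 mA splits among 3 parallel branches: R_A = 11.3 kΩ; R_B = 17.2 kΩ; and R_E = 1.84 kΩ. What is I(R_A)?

I ≈ 1.64 mA

Total conductance ΣG = 1/11.3 + 1/17.2 + 1/1.84 = 0.6901 (units of 1/kΩ).
R_A takes the fraction G_k/ΣG = 0.08850/0.6901 = 0.1282, so I = 12.8 × 0.1282 = 1.641 mA.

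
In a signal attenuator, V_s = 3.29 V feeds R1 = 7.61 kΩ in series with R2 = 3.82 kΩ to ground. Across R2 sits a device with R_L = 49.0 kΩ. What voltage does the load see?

V_out ≈ 1.05 V

First combine the lower leg with the load: R2 ‖ R_L = 3.544 kΩ.
Voltage divider with the loaded lower leg: V_out = 3.29 × 3.544/(7.61 + 3.544) = 3.29 × 0.3177 = 1.045 V.
(Unloaded it would be 1.10 V; the load pulls it down.)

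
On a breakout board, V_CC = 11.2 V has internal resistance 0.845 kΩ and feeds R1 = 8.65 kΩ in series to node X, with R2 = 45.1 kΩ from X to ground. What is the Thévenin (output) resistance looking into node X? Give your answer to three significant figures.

R1' = 0.845 + 8.65 = 9.495 kΩ (source resistance + R1).
Looking into X with the source shorted: R_th = R1'·R2/(R1'+R2) = 9.495 × 45.1/54.59 = 7.844 kΩ.

R_th ≈ 7.84 kΩ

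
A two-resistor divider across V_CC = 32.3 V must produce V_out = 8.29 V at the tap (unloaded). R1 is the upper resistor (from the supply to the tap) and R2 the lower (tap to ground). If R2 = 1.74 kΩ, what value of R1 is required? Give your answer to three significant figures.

Required fraction k = V_out/V_CC = 0.2567.
R1 = R2·(1/k − 1) = 1.74 × 2.896 = 5.039 kΩ.

R1 ≈ 5.04 kΩ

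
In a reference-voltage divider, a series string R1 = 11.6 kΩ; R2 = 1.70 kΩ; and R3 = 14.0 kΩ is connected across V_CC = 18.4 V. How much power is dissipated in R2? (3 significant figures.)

ΣR = 27.30 kΩ → I = 18.4/27.30 = 0.6740 mA.
P(R2) = I²·R2 = (0.6740)² × 1.70 = 0.7723 mW.

P ≈ 0.772 mW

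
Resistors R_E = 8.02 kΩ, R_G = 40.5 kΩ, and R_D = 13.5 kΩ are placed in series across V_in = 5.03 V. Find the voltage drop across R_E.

V ≈ 0.650 V

ΣR = 8.02 + 40.5 + 13.5 = 62.02 kΩ.
V = V_in · R/ΣR = 5.03 × 0.1293 = 0.6504 V.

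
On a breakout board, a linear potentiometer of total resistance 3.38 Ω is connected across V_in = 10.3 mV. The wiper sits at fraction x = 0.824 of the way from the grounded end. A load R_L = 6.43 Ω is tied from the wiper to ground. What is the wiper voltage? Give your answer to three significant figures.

V_out ≈ 7.89 mV

The pot divides into 0.5949 Ω above the wiper and 2.785 Ω below.
(x·R_p) ‖ R_L = 1.943 Ω.
Then V_out = V_in · 1.943/(0.5949 + 1.943) = 7.886 mV.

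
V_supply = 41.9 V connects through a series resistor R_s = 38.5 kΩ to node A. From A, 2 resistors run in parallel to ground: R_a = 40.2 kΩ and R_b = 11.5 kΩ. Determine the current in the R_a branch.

I ≈ 0.196 mA

Combine the parallel branches: R_p = (1/40.2 + 1/11.5)⁻¹ = 8.942 kΩ.
V_A by voltage divider: V_A = 41.9 × 8.942/(38.5 + 8.942) = 7.897 V.
I(R_a) = V_A / R_a = 7.897/40.2 = 0.1965 mA.
(Equivalently: I_total = 0.8832 mA, then current-divider fraction G_k/ΣG = 0.2224.)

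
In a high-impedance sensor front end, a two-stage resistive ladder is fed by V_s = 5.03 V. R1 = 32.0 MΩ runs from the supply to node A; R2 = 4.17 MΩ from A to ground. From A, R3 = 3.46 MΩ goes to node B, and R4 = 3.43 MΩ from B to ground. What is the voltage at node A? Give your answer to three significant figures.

V_A ≈ 0.378 V

Node A sees R2 in parallel with the series input of stage 2, R3 + R4 = 6.890 MΩ.
Effective lower resistance at A: R2 ‖ 6.890 = 2.598 MΩ.
First divider: V_A = V_s · 2.598/(32.0 + 2.598) = 0.3777 V.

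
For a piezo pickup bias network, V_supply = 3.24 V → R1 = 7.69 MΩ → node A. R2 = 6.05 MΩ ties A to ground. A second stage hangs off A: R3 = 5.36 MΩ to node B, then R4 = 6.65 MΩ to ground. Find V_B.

Node A sees R2 in parallel with the series input of stage 2, R3 + R4 = 12.01 MΩ.
Effective lower resistance at A: R2 ‖ 12.01 = 4.023 MΩ.
V_A = 3.24 × 4.023/(7.69 + 4.023) = 1.113 V.
Stage 2 is unloaded, so V_B = V_A · R4/(R3+R4) = 1.113 × 6.65/12.01 = 0.6162 V.

V_B ≈ 0.616 V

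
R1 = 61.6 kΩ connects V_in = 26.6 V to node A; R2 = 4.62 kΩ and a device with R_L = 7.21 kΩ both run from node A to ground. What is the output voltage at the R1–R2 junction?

V_out ≈ 1.16 V

First combine the lower leg with the load: R2 ‖ R_L = 2.816 kΩ.
Voltage divider with the loaded lower leg: V_out = 26.6 × 2.816/(61.6 + 2.816) = 26.6 × 0.04371 = 1.163 V.
(Unloaded it would be 1.86 V; the load pulls it down.)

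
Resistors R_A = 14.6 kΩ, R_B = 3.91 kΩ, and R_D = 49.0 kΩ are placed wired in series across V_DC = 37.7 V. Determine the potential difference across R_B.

Series total: ΣR = 14.6 + 3.91 + 49.0 = 67.51 kΩ.
V = V_DC · R/ΣR = 37.7 × 0.05792 = 2.183 V.

V ≈ 2.18 V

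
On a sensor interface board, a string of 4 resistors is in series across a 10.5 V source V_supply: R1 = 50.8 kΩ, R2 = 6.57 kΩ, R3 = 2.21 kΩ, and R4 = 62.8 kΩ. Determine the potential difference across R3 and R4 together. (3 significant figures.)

V ≈ 5.58 V

Total series resistance ΣR = 50.8 + 6.57 + 2.21 + 62.8 = 122.4 kΩ.
R_{R3..R4} = 2.21 + 62.8 = 65.01 kΩ.
By the voltage-divider rule, V = 10.5 × 65.01/122.4 = 5.578 V.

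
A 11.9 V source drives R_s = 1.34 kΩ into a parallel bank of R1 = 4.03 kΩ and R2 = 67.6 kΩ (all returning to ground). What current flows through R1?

Combine the parallel branches: R_p = (1/4.03 + 1/67.6)⁻¹ = 3.803 kΩ.
V_A = 11.9 × 3.803/5.143 = 8.800 V.
Branch current I = V_A/R1 = 8.800/4.03 = 2.184 mA.

I ≈ 2.18 mA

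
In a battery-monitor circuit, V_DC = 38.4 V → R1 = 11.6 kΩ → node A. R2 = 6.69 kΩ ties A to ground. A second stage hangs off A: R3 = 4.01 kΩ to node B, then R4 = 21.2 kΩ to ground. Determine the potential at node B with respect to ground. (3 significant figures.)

The second stage (R3 + R4 = 25.21 kΩ) loads node A in parallel with R2.
Effective lower resistance at A: R2 ‖ 25.21 = 5.287 kΩ.
V_A = 38.4 × 5.287/(11.6 + 5.287) = 12.02 V.
Stage 2 is unloaded, so V_B = V_A · R4/(R3+R4) = 12.02 × 21.2/25.21 = 10.11 V.

V_B ≈ 10.1 V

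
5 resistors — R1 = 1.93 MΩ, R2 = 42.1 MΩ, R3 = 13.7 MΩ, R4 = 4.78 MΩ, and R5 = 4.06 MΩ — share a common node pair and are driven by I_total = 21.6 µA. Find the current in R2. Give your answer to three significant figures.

Total conductance ΣG = 1/1.93 + 1/42.1 + 1/13.7 + 1/4.78 + 1/4.06 = 1.070 (units of 1/MΩ).
Current divider: I(R2) = I_total · G_k/ΣG = 21.6 × (0.02375/1.070) = 21.6 × 0.02219 = 0.4793 µA.

I ≈ 0.479 µA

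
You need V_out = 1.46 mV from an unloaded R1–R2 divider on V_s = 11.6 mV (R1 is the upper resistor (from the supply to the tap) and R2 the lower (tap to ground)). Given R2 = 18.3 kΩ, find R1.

R1 ≈ 127 kΩ

The divider ratio is R2/(R1+R2) = 1.46/11.6 = 0.1259.
R1 = R2·(1/k − 1) = 18.3 × 6.945 = 127.1 kΩ.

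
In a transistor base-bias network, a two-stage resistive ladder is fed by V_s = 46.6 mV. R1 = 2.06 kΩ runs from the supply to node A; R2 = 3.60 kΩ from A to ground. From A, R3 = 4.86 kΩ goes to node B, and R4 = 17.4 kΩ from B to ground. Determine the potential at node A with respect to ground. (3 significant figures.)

V_A ≈ 28.0 mV

The second stage (R3 + R4 = 22.26 kΩ) loads node A in parallel with R2.
Effective lower resistance at A: R2 ‖ 22.26 = 3.099 kΩ.
V_A = 46.6 × 3.099/(2.06 + 3.099) = 27.99 mV.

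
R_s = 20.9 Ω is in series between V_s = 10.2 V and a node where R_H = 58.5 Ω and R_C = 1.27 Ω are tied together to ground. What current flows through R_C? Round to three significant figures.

Equivalent of the parallel group: R_p = 1.243 Ω.
V_A = 10.2 × 1.243/22.14 = 0.5726 V.
I(R_C) = V_A / R_C = 0.5726/1.27 = 0.4509 A.

I ≈ 0.451 A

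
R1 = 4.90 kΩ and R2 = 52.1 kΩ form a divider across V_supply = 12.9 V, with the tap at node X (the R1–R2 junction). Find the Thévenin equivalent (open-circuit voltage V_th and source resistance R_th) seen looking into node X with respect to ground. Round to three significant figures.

V_th ≈ 11.8 V, R_th ≈ 4.48 kΩ

With X open, the divider is unloaded: V_th = 12.9 × 52.1/57.00 = 11.79 V.
Zeroing V_supply shorts the top of R1 to ground, so R_th = R1 ‖ R2 = 4.479 kΩ.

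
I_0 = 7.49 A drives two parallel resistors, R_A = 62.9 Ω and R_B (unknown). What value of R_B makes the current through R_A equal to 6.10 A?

R_B ≈ 276 Ω

In a two-way split, I_A/I_0 = R_B/(R_A + R_B).
6.10/7.49 = R_B/(R_A + R_B) → R_B = R_A · (0.8144)/(1 − 0.8144) = 62.9 × 4.388 = 276.0 Ω.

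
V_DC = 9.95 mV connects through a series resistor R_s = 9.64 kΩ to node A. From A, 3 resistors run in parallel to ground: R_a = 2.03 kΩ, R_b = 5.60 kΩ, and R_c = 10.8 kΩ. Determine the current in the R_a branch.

Combine the parallel branches: R_p = (1/2.03 + 1/5.60 + 1/10.8)⁻¹ = 1.309 kΩ.
V_A by voltage divider: V_A = 9.95 × 1.309/(9.64 + 1.309) = 1.190 mV.
I(R_a) = V_A / R_a = 1.190/2.03 = 0.5861 µA.

I ≈ 0.586 µA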